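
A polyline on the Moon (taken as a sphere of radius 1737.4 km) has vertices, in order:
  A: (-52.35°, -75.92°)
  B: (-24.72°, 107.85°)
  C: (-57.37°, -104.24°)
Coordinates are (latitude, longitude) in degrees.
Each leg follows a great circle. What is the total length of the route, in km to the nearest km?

5957 km

Leg A→B: central angle 1.7952 rad, distance 3119.0 km.
Leg B→C: central angle 1.6336 rad, distance 2838.3 km.
Total: 3119.0 + 2838.3 ≈ 5957 km.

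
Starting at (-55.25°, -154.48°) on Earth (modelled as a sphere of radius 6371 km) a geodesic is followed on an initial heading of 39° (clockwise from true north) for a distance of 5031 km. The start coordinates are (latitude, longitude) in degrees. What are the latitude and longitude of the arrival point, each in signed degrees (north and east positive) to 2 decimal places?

Angular distance δ = d/R = 5031/6371 = 0.78967 rad; initial bearing θ = 0.6807 rad.
sin φ₂ = sin φ₁ cos δ + cos φ₁ sin δ cos θ = (-0.8216)(0.7041) + (0.5700)(0.7101)(0.7771) = -0.2639, so φ₂ = -15.30°.
Δλ = atan2(sin θ sin δ cos φ₁, cos δ − sin φ₁ sin φ₂) = atan2(0.2547, 0.4872) = 27.602°.
λ₂ = -154.480° + 27.602° = -126.88°.

-15.30°, -126.88°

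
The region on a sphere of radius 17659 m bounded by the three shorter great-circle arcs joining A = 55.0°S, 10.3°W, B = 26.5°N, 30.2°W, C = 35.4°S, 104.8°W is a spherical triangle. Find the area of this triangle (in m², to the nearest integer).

334316892 m²

Side lengths (central angles): a = 1.6356, b = 1.1176, c = 1.4534 rad; semiperimeter s = 2.1033.
By l'Huilier's theorem, tan(E/4) = √[tan(s/2) tan((s−a)/2) tan((s−b)/2) tan((s−c)/2)], giving spherical excess E = 1.0721 rad.
Area = E·R² = 1.0721 × (17659)² ≈ 334316892 m².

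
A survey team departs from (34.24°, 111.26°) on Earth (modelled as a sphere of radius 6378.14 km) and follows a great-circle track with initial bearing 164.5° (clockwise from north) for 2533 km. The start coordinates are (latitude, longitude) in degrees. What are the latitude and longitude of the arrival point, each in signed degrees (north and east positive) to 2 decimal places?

12.17°, 117.33°

Angular distance δ = d/R = 2533/6378.14 = 0.39714 rad; initial bearing θ = 2.8711 rad.
sin φ₂ = sin φ₁ cos δ + cos φ₁ sin δ cos θ = (0.5627)(0.9222) + (0.8267)(0.3868)(-0.9636) = 0.2108, so φ₂ = 12.17°.
Δλ = atan2(sin θ sin δ cos φ₁, cos δ − sin φ₁ sin φ₂) = atan2(0.0854, 0.8036) = 6.070°.
λ₂ = 111.260° + 6.070° = 117.33°.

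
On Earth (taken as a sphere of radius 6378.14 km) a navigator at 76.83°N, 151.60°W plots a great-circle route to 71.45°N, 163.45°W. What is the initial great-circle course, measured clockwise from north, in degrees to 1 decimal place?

Δλ = -11.850° = -0.2068 rad.
y = sin Δλ · cos φ₂ = (-0.2054)(0.3181) = -0.0653
x = cos φ₁ sin φ₂ − sin φ₁ cos φ₂ cos Δλ = (0.2278)(0.9480) − (0.9737)(0.3181)(0.9787) = -0.0872
θ = atan2(y, x) = -143.15°; adding 360° gives 216.9°.

216.9°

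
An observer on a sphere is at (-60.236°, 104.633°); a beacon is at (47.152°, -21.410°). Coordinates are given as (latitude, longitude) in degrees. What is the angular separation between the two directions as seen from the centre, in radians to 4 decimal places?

Let φ₁ = -1.0513 rad, φ₂ = 0.8230 rad, and Δλ = -2.1999 rad.
Haversine: a = sin²(Δφ/2) + cos φ₁ cos φ₂ sin²(Δλ/2) = 0.6494 + (0.4964)(0.6801)(0.7942) = 0.91754.
Central angle c = 2·arcsin(√a) = 2.55908 rad.
So the angular separation is 2.5591 rad.

2.5591 rad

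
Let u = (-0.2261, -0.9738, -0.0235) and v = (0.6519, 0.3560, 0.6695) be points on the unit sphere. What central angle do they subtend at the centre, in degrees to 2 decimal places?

u·v = -0.5098; |u| = 1.0000, |v| = 1.0000.
cos θ = (u·v)/(|u||v|) = -0.5098, so θ = 120.65°.

120.65°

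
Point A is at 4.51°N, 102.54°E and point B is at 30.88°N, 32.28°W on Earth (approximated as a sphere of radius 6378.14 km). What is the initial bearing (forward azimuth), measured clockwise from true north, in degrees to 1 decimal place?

Δλ = -134.820° = -2.3531 rad.
y = sin Δλ · cos φ₂ = (-0.7093)(0.8582) = -0.6088
x = cos φ₁ sin φ₂ − sin φ₁ cos φ₂ cos Δλ = (0.9969)(0.5132) − (0.0786)(0.8582)(-0.7049) = 0.5592
θ = atan2(y, x) = -47.43°; adding 360° gives 312.6°.

312.6°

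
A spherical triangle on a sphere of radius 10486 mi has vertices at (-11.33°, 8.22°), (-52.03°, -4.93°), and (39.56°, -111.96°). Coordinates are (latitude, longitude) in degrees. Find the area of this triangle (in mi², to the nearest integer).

156355463 mi²

Side lengths (central angles): a = 2.2666, b = 2.1003, c = 0.7343 rad; semiperimeter s = 2.5506.
By l'Huilier's theorem, tan(E/4) = √[tan(s/2) tan((s−a)/2) tan((s−b)/2) tan((s−c)/2)], giving spherical excess E = 1.4220 rad.
Area = E·R² = 1.4220 × (10486)² ≈ 156355463 mi².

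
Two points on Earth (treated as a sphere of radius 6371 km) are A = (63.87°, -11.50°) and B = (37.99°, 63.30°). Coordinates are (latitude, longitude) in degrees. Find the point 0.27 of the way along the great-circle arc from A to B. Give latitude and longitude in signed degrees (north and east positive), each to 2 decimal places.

62.19°, 18.28°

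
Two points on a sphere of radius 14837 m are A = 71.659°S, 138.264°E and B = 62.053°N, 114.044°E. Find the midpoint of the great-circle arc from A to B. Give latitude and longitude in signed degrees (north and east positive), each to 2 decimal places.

The central angle between A and B is δ = 2.3518 rad.
With f = 0.5, the slerp weights are sin((1−f)δ)/sin δ = 1.2997 and sin(fδ)/sin δ = 1.2997.
Weighted sum of the unit vectors: (1.2997)·(-0.2348,0.2095,-0.9492) + (1.2997)·(-0.1909,0.4280,0.8834) = (-0.5534, 0.8285, -0.0855).
Converting back: φ = atan2(z, √(x²+y²)) = -4.91°, λ = atan2(y, x) = 123.74°.

-4.91°, 123.74°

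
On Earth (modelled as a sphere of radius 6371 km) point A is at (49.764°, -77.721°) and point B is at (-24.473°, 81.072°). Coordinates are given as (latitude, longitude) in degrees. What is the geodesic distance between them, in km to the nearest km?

16658 km

Let φ₁ = 0.8685 rad, φ₂ = -0.4271 rad, and Δλ = 2.7715 rad.
Haversine: a = sin²(Δφ/2) + cos φ₁ cos φ₂ sin²(Δλ/2) = 0.3642 + (0.6459)(0.9102)(0.9661) = 0.93217.
Central angle c = 2·arcsin(√a) = 2.61463 rad.
Distance = R·c = 6371 × 2.6146 ≈ 16658 km.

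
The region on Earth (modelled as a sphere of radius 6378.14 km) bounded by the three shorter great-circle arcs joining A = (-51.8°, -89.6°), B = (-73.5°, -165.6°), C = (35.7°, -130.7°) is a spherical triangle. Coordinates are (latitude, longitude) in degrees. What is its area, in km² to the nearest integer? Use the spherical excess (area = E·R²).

29989058 km²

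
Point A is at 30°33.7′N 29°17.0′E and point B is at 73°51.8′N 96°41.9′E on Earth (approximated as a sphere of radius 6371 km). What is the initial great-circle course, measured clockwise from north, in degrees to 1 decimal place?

18.4°

With φ₁ = 0.5334, φ₂ = 1.2892, Δλ = 1.1766 rad, the forward-azimuth formula gives
θ = atan2( sin Δλ cos φ₂ , cos φ₁ sin φ₂ − sin φ₁ cos φ₂ cos Δλ ) = atan2(0.2566, 0.7729) = 18.37°.
So the initial bearing is 18.4°.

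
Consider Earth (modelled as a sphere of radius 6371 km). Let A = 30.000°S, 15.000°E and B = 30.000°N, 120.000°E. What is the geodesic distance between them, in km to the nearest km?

12939 km

Let φ₁ = -0.5236 rad, φ₂ = 0.5236 rad, and Δλ = 1.8326 rad.
cos c = sin φ₁ sin φ₂ + cos φ₁ cos φ₂ cos Δλ = (-0.5000)(0.5000) + (0.8660)(0.8660)(-0.2588) = -0.44411,
so c = arccos(-0.44411) = 2.03098 rad.
Distance = R·c = 6371 × 2.0310 ≈ 12939 km.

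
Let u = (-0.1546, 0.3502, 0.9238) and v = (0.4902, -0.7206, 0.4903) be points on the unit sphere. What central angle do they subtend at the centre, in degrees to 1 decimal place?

u·v = 0.1248; |u| = 1.0000, |v| = 1.0000.
cos θ = (u·v)/(|u||v|) = 0.1248, so θ = 82.8°.

82.8°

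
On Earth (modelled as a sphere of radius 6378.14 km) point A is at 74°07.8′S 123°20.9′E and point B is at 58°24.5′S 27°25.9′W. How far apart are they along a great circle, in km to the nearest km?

5124 km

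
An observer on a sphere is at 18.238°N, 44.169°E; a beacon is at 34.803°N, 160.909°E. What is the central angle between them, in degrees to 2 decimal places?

99.92°

In radians: φ₁ = 0.3183, φ₂ = 0.6074, Δλ = 116.740° = 2.0375 rad.
Haversine: a = sin²(Δφ/2) + cos φ₁ cos φ₂ sin²(Δλ/2) = 0.0208 + (0.9498)(0.8211)(0.7250) = 0.58614.
Central angle c = 2·arcsin(√a) = 1.74393 rad.
So the angular separation is 99.92°.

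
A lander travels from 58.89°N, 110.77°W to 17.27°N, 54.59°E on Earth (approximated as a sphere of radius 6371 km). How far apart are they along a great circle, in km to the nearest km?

11442 km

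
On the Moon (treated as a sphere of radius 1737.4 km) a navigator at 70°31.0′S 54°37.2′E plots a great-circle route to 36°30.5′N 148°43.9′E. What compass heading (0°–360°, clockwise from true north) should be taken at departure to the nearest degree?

80°

Δλ = 94.112° = 1.6426 rad.
y = sin Δλ · cos φ₂ = (0.9974)(0.8038) = 0.8017
x = cos φ₁ sin φ₂ − sin φ₁ cos φ₂ cos Δλ = (0.3335)(0.5949) − (-0.9427)(0.8038)(-0.0717) = 0.1441
θ = atan2(y, x) = 79.81°, so the bearing is 80°.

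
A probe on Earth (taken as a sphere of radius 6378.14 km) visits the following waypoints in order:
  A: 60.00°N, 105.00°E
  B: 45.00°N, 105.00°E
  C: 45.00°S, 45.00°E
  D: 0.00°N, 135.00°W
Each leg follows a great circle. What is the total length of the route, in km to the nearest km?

Leg A→B: central angle 0.2618 rad, distance 1669.8 km.
Leg B→C: central angle 1.8235 rad, distance 11630.4 km.
Leg C→D: central angle 2.3562 rad, distance 15028.1 km.
Total: 1669.8 + 11630.4 + 15028.1 ≈ 28328 km.

28328 km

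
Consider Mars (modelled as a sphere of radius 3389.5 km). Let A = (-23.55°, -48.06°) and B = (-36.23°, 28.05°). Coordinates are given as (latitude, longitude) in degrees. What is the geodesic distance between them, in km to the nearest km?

3879 km

With latitudes φ₁ = -23.550°, φ₂ = -36.230° and longitude difference Δλ = 76.110°:
Haversine: a = sin²(Δφ/2) + cos φ₁ cos φ₂ sin²(Δλ/2) = 0.0122 + (0.9167)(0.8067)(0.3800) = 0.29317.
Central angle c = 2·arcsin(√a) = 1.14433 rad.
Distance = R·c = 3389.5 × 1.1443 ≈ 3879 km.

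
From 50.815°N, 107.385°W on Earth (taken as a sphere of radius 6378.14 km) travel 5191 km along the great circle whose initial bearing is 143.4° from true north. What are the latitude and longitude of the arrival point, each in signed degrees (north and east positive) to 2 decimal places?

Angular distance δ = d/R = 5191/6378.14 = 0.81387 rad; initial bearing θ = 2.5028 rad.
sin φ₂ = sin φ₁ cos δ + cos φ₁ sin δ cos θ = (0.7751)(0.6867) + (0.6318)(0.7270)(-0.8028) = 0.1635, so φ₂ = 9.41°.
Δλ = atan2(sin θ sin δ cos φ₁, cos δ − sin φ₁ sin φ₂) = atan2(0.2739, 0.5599) = 26.062°.
λ₂ = -107.385° + 26.062° = -81.32°.

9.41°, -81.32°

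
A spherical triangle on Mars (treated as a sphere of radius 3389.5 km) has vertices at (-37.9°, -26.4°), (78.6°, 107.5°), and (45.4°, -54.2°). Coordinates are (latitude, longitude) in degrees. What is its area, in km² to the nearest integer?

Side lengths (central angles): a = 0.9689, b = 1.5180, c = 2.3607 rad; semiperimeter s = 2.4238.
By l'Huilier's theorem, tan(E/4) = √[tan(s/2) tan((s−a)/2) tan((s−b)/2) tan((s−c)/2)], giving spherical excess E = 0.7546 rad.
Area = E·R² = 0.7546 × (3389.5)² ≈ 8669894 km².

8669894 km²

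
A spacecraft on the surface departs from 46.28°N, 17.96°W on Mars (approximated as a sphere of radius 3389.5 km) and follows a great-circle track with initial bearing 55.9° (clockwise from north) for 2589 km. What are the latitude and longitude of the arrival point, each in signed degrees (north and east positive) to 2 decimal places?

Angular distance δ = d/R = 2589/3389.5 = 0.76383 rad; initial bearing θ = 0.9756 rad.
sin φ₂ = sin φ₁ cos δ + cos φ₁ sin δ cos θ = (0.7227)(0.7222) + (0.6911)(0.6917)(0.5606) = 0.7900, so φ₂ = 52.18°.
Δλ = atan2(sin θ sin δ cos φ₁, cos δ − sin φ₁ sin φ₂) = atan2(0.3959, 0.1513) = 69.087°.
λ₂ = -17.960° + 69.087° = 51.13°.

52.18°, 51.13°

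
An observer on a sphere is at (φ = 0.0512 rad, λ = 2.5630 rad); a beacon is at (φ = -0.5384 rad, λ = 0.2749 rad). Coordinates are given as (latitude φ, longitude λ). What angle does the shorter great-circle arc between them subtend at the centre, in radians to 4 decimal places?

2.2017 rad

Let φ₁ = 0.0512 rad, φ₂ = -0.5384 rad, and Δλ = -2.2881 rad.
cos c = sin φ₁ sin φ₂ + cos φ₁ cos φ₂ cos Δλ = (0.0512)(-0.5128) + (0.9987)(0.8585)(-0.6574) = -0.58986,
so c = arccos(-0.58986) = 2.20168 rad.
So the angular separation is 2.2017 rad.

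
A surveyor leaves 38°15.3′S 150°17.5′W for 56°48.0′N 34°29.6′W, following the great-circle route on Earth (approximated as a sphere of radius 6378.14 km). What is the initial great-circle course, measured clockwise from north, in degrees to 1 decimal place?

With φ₁ = -0.6677, φ₂ = 0.9913, Δλ = 2.0211 rad, the forward-azimuth formula gives
θ = atan2( sin Δλ cos φ₂ , cos φ₁ sin φ₂ − sin φ₁ cos φ₂ cos Δλ ) = atan2(0.4930, 0.5095) = 44.05°.
So the initial bearing is 44.1°.

44.1°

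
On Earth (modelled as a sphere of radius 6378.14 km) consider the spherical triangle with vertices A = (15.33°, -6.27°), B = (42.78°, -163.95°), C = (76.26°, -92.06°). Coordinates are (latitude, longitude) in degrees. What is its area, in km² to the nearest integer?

Side lengths (central angles): a = 0.7757, b = 1.2936, c = 2.0661 rad; semiperimeter s = 2.0677.
By l'Huilier's theorem, tan(E/4) = √[tan(s/2) tan((s−a)/2) tan((s−b)/2) tan((s−c)/2)], giving spherical excess E = 0.0822 rad.
Area = E·R² = 0.0822 × (6378.14)² ≈ 3342868 km².

3342868 km²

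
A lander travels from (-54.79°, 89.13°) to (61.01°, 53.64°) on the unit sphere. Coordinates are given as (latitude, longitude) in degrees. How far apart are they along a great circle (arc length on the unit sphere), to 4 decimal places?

2.0796

With latitudes φ₁ = -54.790°, φ₂ = 61.010° and longitude difference Δλ = -35.490°:
Haversine: a = sin²(Δφ/2) + cos φ₁ cos φ₂ sin²(Δλ/2) = 0.7176 + (0.5766)(0.4847)(0.0929) = 0.74357.
Central angle c = 2·arcsin(√a) = 2.07962 rad.
On the unit sphere the arc length equals the central angle: 2.0796.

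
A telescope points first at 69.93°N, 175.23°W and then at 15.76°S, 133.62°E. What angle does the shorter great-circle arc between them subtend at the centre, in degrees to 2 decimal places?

92.75°

With latitudes φ₁ = 69.930°, φ₂ = -15.760° and longitude difference Δλ = -51.150°:
cos c = sin φ₁ sin φ₂ + cos φ₁ cos φ₂ cos Δλ = (0.9393)(-0.2716) + (0.3432)(0.9624)(0.6273) = -0.04794,
so c = arccos(-0.04794) = 1.61876 rad.
So the angular separation is 92.75°.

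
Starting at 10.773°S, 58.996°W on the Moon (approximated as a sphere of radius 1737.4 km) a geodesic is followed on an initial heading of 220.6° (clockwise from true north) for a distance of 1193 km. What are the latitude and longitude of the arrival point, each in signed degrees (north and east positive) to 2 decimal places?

Angular distance δ = d/R = 1193/1737.4 = 0.68666 rad; initial bearing θ = 3.8502 rad.
sin φ₂ = sin φ₁ cos δ + cos φ₁ sin δ cos θ = (-0.1869)(0.7734) + (0.9824)(0.6340)(-0.7593) = -0.6174, so φ₂ = -38.13°.
Δλ = atan2(sin θ sin δ cos φ₁, cos δ − sin φ₁ sin φ₂) = atan2(-0.4053, 0.6580) = -31.632°.
λ₂ = -58.996° − 31.632° = -90.63°.

-38.13°, -90.63°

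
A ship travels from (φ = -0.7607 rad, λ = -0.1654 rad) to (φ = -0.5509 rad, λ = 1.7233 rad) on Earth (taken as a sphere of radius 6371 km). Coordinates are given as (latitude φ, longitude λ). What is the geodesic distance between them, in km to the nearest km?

Let φ₁ = -0.7607 rad, φ₂ = -0.5509 rad, and Δλ = 1.8887 rad.
cos c = sin φ₁ sin φ₂ + cos φ₁ cos φ₂ cos Δλ = (-0.6894)(-0.5235) + (0.7244)(0.8521)(-0.3126) = 0.16797,
so c = arccos(0.16797) = 1.40203 rad.
Distance = R·c = 6371 × 1.4020 ≈ 8932 km.

8932 km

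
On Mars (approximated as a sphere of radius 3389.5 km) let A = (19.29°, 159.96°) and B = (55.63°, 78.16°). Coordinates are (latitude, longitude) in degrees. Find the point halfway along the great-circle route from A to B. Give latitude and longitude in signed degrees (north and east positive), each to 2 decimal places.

44.73°, 131.35°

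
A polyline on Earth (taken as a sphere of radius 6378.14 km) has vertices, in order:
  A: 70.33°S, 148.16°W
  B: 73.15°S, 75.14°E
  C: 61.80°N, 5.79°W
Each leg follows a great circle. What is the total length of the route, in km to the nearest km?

Leg A→B: central angle 0.5913 rad, distance 3771.5 km.
Leg B→C: central angle 2.5355 rad, distance 16171.7 km.
Total: 3771.5 + 16171.7 ≈ 19943 km.

19943 km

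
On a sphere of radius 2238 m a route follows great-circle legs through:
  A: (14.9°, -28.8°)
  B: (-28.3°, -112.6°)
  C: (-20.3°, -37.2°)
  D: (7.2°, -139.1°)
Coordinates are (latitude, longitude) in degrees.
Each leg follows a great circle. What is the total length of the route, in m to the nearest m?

10291 m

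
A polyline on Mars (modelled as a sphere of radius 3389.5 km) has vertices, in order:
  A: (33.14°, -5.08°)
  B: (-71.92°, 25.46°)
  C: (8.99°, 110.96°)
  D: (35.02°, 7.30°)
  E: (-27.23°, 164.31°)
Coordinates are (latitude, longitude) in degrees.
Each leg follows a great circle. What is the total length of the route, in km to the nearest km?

Leg A→B: central angle 1.8712 rad, distance 6342.3 km.
Leg B→C: central angle 1.6956 rad, distance 5747.3 km.
Leg C→D: central angle 1.6723 rad, distance 5668.3 km.
Leg D→E: central angle 2.7733 rad, distance 9400.0 km.
Total: 6342.3 + 5747.3 + 5668.3 + 9400.0 ≈ 27158 km.

27158 km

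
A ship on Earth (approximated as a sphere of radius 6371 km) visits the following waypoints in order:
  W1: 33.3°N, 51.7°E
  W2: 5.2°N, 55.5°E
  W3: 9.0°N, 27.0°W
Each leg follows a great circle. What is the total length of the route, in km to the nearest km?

12245 km

Leg W1→W2: central angle 0.4943 rad, distance 3149.2 km.
Leg W2→W3: central angle 1.4277 rad, distance 9096.1 km.
Total: 3149.2 + 9096.1 ≈ 12245 km.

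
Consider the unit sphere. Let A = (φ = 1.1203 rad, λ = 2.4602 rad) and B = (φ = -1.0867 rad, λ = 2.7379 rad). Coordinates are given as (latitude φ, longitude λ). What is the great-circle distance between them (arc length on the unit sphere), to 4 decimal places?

2.2167

Let φ₁ = 1.1203 rad, φ₂ = -1.0867 rad, and Δλ = 0.2777 rad.
Haversine: a = sin²(Δφ/2) + cos φ₁ cos φ₂ sin²(Δλ/2) = 0.7971 + (0.4354)(0.4654)(0.0192) = 0.80095.
Central angle c = 2·arcsin(√a) = 2.21669 rad.
On the unit sphere the arc length equals the central angle: 2.2167.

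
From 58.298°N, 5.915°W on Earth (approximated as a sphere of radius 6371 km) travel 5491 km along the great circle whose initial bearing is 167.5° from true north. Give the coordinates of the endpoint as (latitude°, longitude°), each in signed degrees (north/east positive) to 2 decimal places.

Angular distance δ = d/R = 5491/6371 = 0.86187 rad; initial bearing θ = 2.9234 rad.
sin φ₂ = sin φ₁ cos δ + cos φ₁ sin δ cos θ = (0.8508)(0.6510) + (0.5255)(0.7591)(-0.9763) = 0.1644, so φ₂ = 9.47°.
Δλ = atan2(sin θ sin δ cos φ₁, cos δ − sin φ₁ sin φ₂) = atan2(0.0863, 0.5111) = 9.588°.
λ₂ = -5.915° + 9.588° = 3.67°.

9.47°, 3.67°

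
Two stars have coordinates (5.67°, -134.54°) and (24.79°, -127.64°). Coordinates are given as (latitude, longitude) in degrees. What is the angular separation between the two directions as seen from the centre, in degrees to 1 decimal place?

20.2°

With latitudes φ₁ = 5.670°, φ₂ = 24.790° and longitude difference Δλ = 6.900°:
cos c = sin φ₁ sin φ₂ + cos φ₁ cos φ₂ cos Δλ = (0.0988)(0.4193) + (0.9951)(0.9079)(0.9928) = 0.93829,
so c = arccos(0.93829) = 0.35314 rad.
So the angular separation is 20.2°.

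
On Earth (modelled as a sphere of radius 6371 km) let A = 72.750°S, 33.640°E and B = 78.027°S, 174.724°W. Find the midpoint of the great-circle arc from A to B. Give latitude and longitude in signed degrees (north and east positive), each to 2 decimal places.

Central angle δ = 0.4947 rad. Interpolating on the sphere with fraction f = 0.5:
P = [sin((1−f)δ)·A + sin(fδ)·B] / sin δ = 0.5157·A + 0.5157·B in Cartesian coordinates,
giving P = (0.0208, 0.0749, -0.9970), i.e. latitude -85.54°, longitude 74.48°.

-85.54°, 74.48°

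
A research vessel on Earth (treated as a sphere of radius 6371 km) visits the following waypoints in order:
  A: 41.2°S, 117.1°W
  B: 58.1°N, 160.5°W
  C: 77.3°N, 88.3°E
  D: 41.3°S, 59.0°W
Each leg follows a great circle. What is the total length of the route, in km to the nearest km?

31732 km

Leg A→B: central angle 1.8445 rad, distance 11751.4 km.
Leg B→C: central angle 0.6662 rad, distance 4244.2 km.
Leg C→D: central angle 2.4700 rad, distance 15736.5 km.
Total: 11751.4 + 4244.2 + 15736.5 ≈ 31732 km.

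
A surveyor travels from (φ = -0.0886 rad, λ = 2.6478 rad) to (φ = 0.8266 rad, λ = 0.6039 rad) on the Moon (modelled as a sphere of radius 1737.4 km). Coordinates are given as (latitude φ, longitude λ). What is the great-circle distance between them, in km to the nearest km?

With latitudes φ₁ = -5.076°, φ₂ = 47.361° and longitude difference Δλ = -117.107°:
cos c = sin φ₁ sin φ₂ + cos φ₁ cos φ₂ cos Δλ = (-0.0885)(0.7356) + (0.9961)(0.6774)(-0.4557) = -0.37253,
so c = arccos(-0.37253) = 1.95253 rad.
Distance = R·c = 1737.4 × 1.9525 ≈ 3392 km.

3392 km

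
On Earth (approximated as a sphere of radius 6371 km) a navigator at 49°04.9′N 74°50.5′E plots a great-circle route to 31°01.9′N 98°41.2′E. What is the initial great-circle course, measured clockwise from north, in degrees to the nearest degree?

With φ₁ = 0.8566, φ₂ = 0.5416, Δλ = 0.4162 rad, the forward-azimuth formula gives
θ = atan2( sin Δλ cos φ₂ , cos φ₁ sin φ₂ − sin φ₁ cos φ₂ cos Δλ ) = atan2(0.3464, -0.2546) = 126.31°.
So the initial bearing is 126°.

126°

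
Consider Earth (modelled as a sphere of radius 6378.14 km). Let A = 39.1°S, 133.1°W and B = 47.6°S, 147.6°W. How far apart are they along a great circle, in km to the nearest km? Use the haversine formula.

1503 km

Let φ₁ = -0.6824 rad, φ₂ = -0.8308 rad, and Δλ = -0.2531 rad.
Haversine: a = sin²(Δφ/2) + cos φ₁ cos φ₂ sin²(Δλ/2) = 0.0055 + (0.7760)(0.6743)(0.0159) = 0.01383.
Central angle c = 2·arcsin(√a) = 0.23571 rad.
Distance = R·c = 6378.14 × 0.2357 ≈ 1503 km.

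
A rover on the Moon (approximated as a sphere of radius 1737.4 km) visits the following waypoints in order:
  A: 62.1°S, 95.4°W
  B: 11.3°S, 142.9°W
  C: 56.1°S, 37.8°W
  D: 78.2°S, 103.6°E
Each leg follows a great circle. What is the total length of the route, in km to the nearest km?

5871 km

Leg A→B: central angle 1.0665 rad, distance 1853.0 km.
Leg B→C: central angle 1.5506 rad, distance 2694.1 km.
Leg C→D: central angle 0.7622 rad, distance 1324.2 km.
Total: 1853.0 + 2694.1 + 1324.2 ≈ 5871 km.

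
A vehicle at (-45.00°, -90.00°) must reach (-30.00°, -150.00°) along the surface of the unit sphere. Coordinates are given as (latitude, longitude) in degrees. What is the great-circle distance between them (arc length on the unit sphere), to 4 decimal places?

0.8503

Let φ₁ = -0.7854 rad, φ₂ = -0.5236 rad, and Δλ = -1.0472 rad.
Haversine: a = sin²(Δφ/2) + cos φ₁ cos φ₂ sin²(Δλ/2) = 0.0170 + (0.7071)(0.8660)(0.2500) = 0.17013.
Central angle c = 2·arcsin(√a) = 0.85032 rad.
On the unit sphere the arc length equals the central angle: 0.8503.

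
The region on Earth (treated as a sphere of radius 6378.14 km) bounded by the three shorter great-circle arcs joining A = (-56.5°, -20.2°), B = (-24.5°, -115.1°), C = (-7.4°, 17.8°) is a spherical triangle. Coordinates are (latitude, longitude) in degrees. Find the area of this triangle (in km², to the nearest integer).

21528778 km²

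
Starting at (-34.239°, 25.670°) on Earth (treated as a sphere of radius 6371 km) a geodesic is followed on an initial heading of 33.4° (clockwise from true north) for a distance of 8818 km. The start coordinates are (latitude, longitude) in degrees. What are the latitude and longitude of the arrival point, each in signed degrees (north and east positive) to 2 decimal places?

35.01°, 67.00°

Angular distance δ = d/R = 8818/6371 = 1.38408 rad; initial bearing θ = 0.5829 rad.
sin φ₂ = sin φ₁ cos δ + cos φ₁ sin δ cos θ = (-0.5626)(0.1856) + (0.8267)(0.9826)(0.8348) = 0.5737, so φ₂ = 35.01°.
Δλ = atan2(sin θ sin δ cos φ₁, cos δ − sin φ₁ sin φ₂) = atan2(0.4472, 0.5084) = 41.332°.
λ₂ = 25.670° + 41.332° = 67.00°.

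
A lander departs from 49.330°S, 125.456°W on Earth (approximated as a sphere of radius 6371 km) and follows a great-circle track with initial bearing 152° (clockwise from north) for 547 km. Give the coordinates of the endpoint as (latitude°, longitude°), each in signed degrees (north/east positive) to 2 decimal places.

Angular distance δ = d/R = 547/6371 = 0.08586 rad; initial bearing θ = 2.6529 rad.
sin φ₂ = sin φ₁ cos δ + cos φ₁ sin δ cos θ = (-0.7585)(0.9963) + (0.6517)(0.0858)(-0.8829) = -0.8050, so φ₂ = -53.61°.
Δλ = atan2(sin θ sin δ cos φ₁, cos δ − sin φ₁ sin φ₂) = atan2(0.0262, 0.3857) = 3.891°.
λ₂ = -125.456° + 3.891° = -121.56°.

-53.61°, -121.56°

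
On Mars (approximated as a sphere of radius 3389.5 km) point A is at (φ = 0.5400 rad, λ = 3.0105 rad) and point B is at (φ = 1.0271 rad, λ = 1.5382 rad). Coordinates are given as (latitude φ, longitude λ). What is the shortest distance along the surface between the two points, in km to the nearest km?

3613 km

In radians: φ₁ = 0.5400, φ₂ = 1.0271, Δλ = -84.357° = -1.4723 rad.
cos c = sin φ₁ sin φ₂ + cos φ₁ cos φ₂ cos Δλ = (0.5141)(0.8558) + (0.8577)(0.5173)(0.0983) = 0.48363,
so c = arccos(0.48363) = 1.06600 rad.
Distance = R·c = 3389.5 × 1.0660 ≈ 3613 km.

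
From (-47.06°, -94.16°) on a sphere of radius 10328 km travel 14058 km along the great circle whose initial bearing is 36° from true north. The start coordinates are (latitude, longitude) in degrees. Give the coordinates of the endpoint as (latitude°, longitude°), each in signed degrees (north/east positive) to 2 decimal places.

22.75°, -55.59°

Angular distance δ = d/R = 14058/10328 = 1.36115 rad; initial bearing θ = 0.6283 rad.
sin φ₂ = sin φ₁ cos δ + cos φ₁ sin δ cos θ = (-0.7321)(0.2081) + (0.6812)(0.9781)(0.8090) = 0.3867, so φ₂ = 22.75°.
Δλ = atan2(sin θ sin δ cos φ₁, cos δ − sin φ₁ sin φ₂) = atan2(0.3917, 0.4912) = 38.566°.
λ₂ = -94.160° + 38.566° = -55.59°.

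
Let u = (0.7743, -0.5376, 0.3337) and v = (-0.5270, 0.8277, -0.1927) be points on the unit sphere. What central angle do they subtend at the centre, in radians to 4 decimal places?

2.7323 rad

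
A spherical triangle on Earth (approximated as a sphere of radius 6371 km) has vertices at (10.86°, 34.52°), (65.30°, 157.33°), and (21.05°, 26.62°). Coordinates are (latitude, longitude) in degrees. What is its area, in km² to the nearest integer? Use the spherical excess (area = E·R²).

7406459 km²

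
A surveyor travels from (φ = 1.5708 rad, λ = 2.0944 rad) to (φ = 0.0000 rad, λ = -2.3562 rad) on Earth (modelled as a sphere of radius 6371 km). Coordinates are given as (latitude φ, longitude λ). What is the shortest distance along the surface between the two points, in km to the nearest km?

10008 km

In radians: φ₁ = 1.5708, φ₂ = 0.0000, Δλ = 104.999° = 1.8326 rad.
cos c = sin φ₁ sin φ₂ + cos φ₁ cos φ₂ cos Δλ = (1.0000)(0.0000) + (-0.0000)(1.0000)(-0.2588) = 0.00000,
so c = arccos(0.00000) = 1.57080 rad.
Distance = R·c = 6371 × 1.5708 ≈ 10008 km.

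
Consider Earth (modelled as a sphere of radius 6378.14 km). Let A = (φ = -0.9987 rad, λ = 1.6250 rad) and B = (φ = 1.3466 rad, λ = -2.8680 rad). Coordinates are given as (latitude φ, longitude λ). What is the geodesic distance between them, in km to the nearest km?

16450 km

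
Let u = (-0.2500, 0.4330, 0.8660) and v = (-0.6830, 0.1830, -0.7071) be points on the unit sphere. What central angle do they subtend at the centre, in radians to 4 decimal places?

u·v = -0.3624; |u| = 1.0000, |v| = 1.0000.
cos θ = (u·v)/(|u||v|) = -0.3624, so θ = 1.9416 rad.

1.9416 rad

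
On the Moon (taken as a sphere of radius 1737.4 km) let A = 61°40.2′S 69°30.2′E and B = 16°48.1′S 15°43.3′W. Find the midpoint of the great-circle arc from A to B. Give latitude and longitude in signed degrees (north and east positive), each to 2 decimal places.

-46.66°, 9.66°

Central angle δ = 1.2742 rad. Interpolating on the sphere with fraction f = 0.5:
P = [sin((1−f)δ)·A + sin(fδ)·B] / sin δ = 0.6220·A + 0.6220·B in Cartesian coordinates,
giving P = (0.6766, 0.1151, -0.7273), i.e. latitude -46.66°, longitude 9.66°.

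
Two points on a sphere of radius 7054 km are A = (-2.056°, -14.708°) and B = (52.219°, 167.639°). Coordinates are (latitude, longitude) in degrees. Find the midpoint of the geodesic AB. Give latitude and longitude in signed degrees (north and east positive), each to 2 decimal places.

Central angle δ = 2.2654 rad. Interpolating on the sphere with fraction f = 0.5:
P = [sin((1−f)δ)·A + sin(fδ)·B] / sin δ = 1.1787·A + 1.1787·B in Cartesian coordinates,
giving P = (0.4339, -0.1445, 0.8893), i.e. latitude 62.78°, longitude -18.42°.

62.78°, -18.42°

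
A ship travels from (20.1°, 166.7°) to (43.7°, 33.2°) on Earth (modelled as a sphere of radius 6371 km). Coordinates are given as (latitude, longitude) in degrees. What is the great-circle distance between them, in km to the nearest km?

In radians: φ₁ = 0.3508, φ₂ = 0.7627, Δλ = -133.500° = -2.3300 rad.
Haversine: a = sin²(Δφ/2) + cos φ₁ cos φ₂ sin²(Δλ/2) = 0.0418 + (0.9391)(0.7230)(0.8442) = 0.61496.
Central angle c = 2·arcsin(√a) = 1.80279 rad.
Distance = R·c = 6371 × 1.8028 ≈ 11486 km.

11486 km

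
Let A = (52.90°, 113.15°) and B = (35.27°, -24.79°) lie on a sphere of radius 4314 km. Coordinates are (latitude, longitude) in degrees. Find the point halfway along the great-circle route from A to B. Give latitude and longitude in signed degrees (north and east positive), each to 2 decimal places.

68.31°, 22.84°

The central angle between A and B is δ = 1.4757 rad.
With f = 0.5, the slerp weights are sin((1−f)δ)/sin δ = 0.6758 and sin(fδ)/sin δ = 0.6758.
Weighted sum of the unit vectors: (0.6758)·(-0.2371,0.5546,0.7976) + (0.6758)·(0.7412,-0.3423,0.5774) = (0.3406, 0.1435, 0.9292).
Converting back: φ = atan2(z, √(x²+y²)) = 68.31°, λ = atan2(y, x) = 22.84°.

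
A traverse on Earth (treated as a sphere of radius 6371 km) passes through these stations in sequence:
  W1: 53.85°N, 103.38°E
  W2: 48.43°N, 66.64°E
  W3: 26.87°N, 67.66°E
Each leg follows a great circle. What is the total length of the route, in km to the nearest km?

5001 km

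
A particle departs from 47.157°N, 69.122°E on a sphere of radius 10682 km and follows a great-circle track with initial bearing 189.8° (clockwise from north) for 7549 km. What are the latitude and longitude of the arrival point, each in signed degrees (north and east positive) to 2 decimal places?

Angular distance δ = d/R = 7549/10682 = 0.70670 rad; initial bearing θ = 3.3126 rad.
sin φ₂ = sin φ₁ cos δ + cos φ₁ sin δ cos θ = (0.7332)(0.7605) + (0.6800)(0.6493)(-0.9854) = 0.1225, so φ₂ = 7.04°.
Δλ = atan2(sin θ sin δ cos φ₁, cos δ − sin φ₁ sin φ₂) = atan2(-0.0752, 0.6707) = -6.394°.
λ₂ = 69.122° − 6.394° = 62.73°.

7.04°, 62.73°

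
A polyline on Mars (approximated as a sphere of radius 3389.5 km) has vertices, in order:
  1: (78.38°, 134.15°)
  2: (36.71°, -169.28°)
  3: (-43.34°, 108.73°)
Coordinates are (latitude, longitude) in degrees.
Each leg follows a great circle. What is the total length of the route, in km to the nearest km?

9276 km

Leg 1→2: central angle 0.8305 rad, distance 2815.1 km.
Leg 2→3: central angle 1.9061 rad, distance 6460.6 km.
Total: 2815.1 + 6460.6 ≈ 9276 km.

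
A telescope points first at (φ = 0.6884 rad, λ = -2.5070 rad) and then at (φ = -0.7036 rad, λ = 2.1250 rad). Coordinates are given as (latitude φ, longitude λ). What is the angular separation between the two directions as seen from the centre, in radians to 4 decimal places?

With latitudes φ₁ = 39.442°, φ₂ = -40.313° and longitude difference Δλ = -94.606°:
cos c = sin φ₁ sin φ₂ + cos φ₁ cos φ₂ cos Δλ = (0.6353)(-0.6470) + (0.7723)(0.7625)(-0.0803) = -0.45831,
so c = arccos(-0.45831) = 2.04689 rad.
So the angular separation is 2.0469 rad.

2.0469 rad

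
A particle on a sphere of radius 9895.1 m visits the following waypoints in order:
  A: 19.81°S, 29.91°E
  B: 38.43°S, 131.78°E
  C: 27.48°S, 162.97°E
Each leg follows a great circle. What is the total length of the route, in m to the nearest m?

19828 m

Leg A→B: central angle 1.5117 rad, distance 14958.5 m.
Leg B→C: central angle 0.4921 rad, distance 4869.5 m.
Total: 14958.5 + 4869.5 ≈ 19828 m.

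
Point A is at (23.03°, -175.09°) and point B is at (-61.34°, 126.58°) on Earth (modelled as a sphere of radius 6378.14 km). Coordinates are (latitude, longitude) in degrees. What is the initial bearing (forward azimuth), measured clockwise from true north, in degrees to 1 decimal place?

204.3°

Δλ = -58.330° = -1.0181 rad.
y = sin Δλ · cos φ₂ = (-0.8511)(0.4796) = -0.4082
x = cos φ₁ sin φ₂ − sin φ₁ cos φ₂ cos Δλ = (0.9203)(-0.8775) − (0.3912)(0.4796)(0.5250) = -0.9061
θ = atan2(y, x) = -155.75°; adding 360° gives 204.3°.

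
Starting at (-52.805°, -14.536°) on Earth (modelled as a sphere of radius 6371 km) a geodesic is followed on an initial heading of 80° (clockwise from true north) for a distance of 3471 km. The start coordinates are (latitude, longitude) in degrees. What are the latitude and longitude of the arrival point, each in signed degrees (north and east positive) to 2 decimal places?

-38.82°, 26.39°

Angular distance δ = d/R = 3471/6371 = 0.54481 rad; initial bearing θ = 1.3963 rad.
sin φ₂ = sin φ₁ cos δ + cos φ₁ sin δ cos θ = (-0.7966)(0.8552) + (0.6045)(0.5183)(0.1736) = -0.6269, so φ₂ = -38.82°.
Δλ = atan2(sin θ sin δ cos φ₁, cos δ − sin φ₁ sin φ₂) = atan2(0.3085, 0.3559) = 40.924°.
λ₂ = -14.536° + 40.924° = 26.39°.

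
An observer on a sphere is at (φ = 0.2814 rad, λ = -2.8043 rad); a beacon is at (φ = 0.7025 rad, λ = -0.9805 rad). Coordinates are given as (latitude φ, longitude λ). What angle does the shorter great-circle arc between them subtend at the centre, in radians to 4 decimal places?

In radians: φ₁ = 0.2814, φ₂ = 0.7025, Δλ = 104.496° = 1.8238 rad.
Haversine: a = sin²(Δφ/2) + cos φ₁ cos φ₂ sin²(Δλ/2) = 0.0437 + (0.9607)(0.7632)(0.6252) = 0.50205.
Central angle c = 2·arcsin(√a) = 1.57490 rad.
So the angular separation is 1.5749 rad.

1.5749 rad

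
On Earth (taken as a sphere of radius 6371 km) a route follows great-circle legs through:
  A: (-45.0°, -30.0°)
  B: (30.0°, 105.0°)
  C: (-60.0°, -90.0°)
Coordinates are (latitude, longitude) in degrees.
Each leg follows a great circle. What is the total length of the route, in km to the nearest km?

Leg A→B: central angle 2.4760 rad, distance 15774.8 km.
Leg B→C: central angle 2.5892 rad, distance 16495.8 km.
Total: 15774.8 + 16495.8 ≈ 32271 km.

32271 km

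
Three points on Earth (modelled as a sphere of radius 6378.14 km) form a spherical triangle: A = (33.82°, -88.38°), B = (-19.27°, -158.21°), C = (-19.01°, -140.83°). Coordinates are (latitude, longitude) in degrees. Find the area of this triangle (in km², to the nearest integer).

6328800 km²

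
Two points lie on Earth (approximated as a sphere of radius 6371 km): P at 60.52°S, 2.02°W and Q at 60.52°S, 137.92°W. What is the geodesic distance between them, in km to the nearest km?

6035 km

In radians: φ₁ = -1.0563, φ₂ = -1.0563, Δλ = -135.900° = -2.3719 rad.
cos c = sin φ₁ sin φ₂ + cos φ₁ cos φ₂ cos Δλ = (-0.8705)(-0.8705) + (0.4921)(0.4921)(-0.7181) = 0.58390,
so c = arccos(0.58390) = 0.94727 rad.
Distance = R·c = 6371 × 0.9473 ≈ 6035 km.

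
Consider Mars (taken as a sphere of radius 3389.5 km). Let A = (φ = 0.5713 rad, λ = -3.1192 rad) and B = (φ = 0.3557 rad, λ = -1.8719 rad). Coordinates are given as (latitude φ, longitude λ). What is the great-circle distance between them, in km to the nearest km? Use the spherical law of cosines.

3784 km

Let φ₁ = 0.5713 rad, φ₂ = 0.3557 rad, and Δλ = 1.2473 rad.
cos c = sin φ₁ sin φ₂ + cos φ₁ cos φ₂ cos Δλ = (0.5407)(0.3482) + (0.8412)(0.9374)(0.3179) = 0.43897,
so c = arccos(0.43897) = 1.11634 rad.
Distance = R·c = 3389.5 × 1.1163 ≈ 3784 km.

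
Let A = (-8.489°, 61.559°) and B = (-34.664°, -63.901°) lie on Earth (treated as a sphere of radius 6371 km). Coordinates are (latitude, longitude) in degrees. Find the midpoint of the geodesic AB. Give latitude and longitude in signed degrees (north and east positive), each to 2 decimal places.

Central angle δ = 1.9692 rad. Interpolating on the sphere with fraction f = 0.5:
P = [sin((1−f)δ)·A + sin(fδ)·B] / sin δ = 0.9039·A + 0.9039·B in Cartesian coordinates,
giving P = (0.7528, 0.1184, -0.6475), i.e. latitude -40.35°, longitude 8.94°.

-40.35°, 8.94°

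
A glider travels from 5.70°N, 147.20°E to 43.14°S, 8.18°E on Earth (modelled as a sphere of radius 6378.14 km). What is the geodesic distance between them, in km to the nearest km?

14252 km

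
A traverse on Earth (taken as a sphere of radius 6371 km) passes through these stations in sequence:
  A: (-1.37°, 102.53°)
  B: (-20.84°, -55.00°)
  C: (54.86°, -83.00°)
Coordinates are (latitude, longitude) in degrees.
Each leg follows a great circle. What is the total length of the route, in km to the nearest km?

25368 km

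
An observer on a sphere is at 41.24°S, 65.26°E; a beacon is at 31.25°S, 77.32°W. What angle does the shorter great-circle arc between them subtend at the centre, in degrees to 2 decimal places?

With latitudes φ₁ = -41.240°, φ₂ = -31.250° and longitude difference Δλ = -142.580°:
cos c = sin φ₁ sin φ₂ + cos φ₁ cos φ₂ cos Δλ = (-0.6592)(-0.5188) + (0.7520)(0.8549)(-0.7942) = -0.16857,
so c = arccos(-0.16857) = 1.74018 rad.
So the angular separation is 99.70°.

99.70°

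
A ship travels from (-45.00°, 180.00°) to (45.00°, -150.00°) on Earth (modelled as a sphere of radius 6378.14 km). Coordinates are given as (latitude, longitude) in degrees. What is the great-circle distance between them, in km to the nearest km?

10446 km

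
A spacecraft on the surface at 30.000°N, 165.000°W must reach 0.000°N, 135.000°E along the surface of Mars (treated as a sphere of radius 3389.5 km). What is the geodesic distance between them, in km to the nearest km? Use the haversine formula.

3806 km

Let φ₁ = 0.5236 rad, φ₂ = 0.0000 rad, and Δλ = -1.0472 rad.
Haversine: a = sin²(Δφ/2) + cos φ₁ cos φ₂ sin²(Δλ/2) = 0.0670 + (0.8660)(1.0000)(0.2500) = 0.28349.
Central angle c = 2·arcsin(√a) = 1.12296 rad.
Distance = R·c = 3389.5 × 1.1230 ≈ 3806 km.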